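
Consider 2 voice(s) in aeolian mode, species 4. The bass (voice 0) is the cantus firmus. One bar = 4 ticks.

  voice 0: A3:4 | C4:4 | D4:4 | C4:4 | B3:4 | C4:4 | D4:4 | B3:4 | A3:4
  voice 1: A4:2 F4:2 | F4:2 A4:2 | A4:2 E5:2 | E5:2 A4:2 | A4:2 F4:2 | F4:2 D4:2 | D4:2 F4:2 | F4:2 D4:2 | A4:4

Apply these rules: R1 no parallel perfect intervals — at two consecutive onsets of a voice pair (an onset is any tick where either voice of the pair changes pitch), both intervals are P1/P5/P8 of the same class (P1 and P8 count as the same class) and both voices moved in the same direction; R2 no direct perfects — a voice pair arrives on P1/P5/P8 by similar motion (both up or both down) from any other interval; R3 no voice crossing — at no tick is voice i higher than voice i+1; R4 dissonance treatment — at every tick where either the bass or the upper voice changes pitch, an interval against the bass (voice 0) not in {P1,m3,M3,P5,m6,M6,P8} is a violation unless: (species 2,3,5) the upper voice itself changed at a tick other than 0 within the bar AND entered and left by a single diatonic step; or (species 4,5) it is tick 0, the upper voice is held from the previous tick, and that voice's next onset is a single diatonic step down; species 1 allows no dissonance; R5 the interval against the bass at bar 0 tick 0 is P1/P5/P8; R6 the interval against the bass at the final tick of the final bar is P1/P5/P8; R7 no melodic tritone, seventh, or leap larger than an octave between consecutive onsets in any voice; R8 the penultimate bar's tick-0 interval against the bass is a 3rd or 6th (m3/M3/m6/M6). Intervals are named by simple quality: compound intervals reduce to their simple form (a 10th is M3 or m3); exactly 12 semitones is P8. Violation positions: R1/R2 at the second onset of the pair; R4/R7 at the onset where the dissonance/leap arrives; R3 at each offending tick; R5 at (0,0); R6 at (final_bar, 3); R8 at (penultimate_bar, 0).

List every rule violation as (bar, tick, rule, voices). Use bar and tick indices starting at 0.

bar 0: v0=A3 v1=A4 downbeat P8
bar 1: v0=C4 v1=F4 downbeat P4
bar 2: v0=D4 v1=A4 downbeat P5
bar 3: v0=C4 v1=E5 downbeat M3
bar 4: v0=B3 v1=A4 downbeat m7
bar 5: v0=C4 v1=F4 downbeat P4
bar 6: v0=D4 v1=D4 downbeat P1
bar 7: v0=B3 v1=F4 downbeat TT
bar 8: v0=A3 v1=A4 downbeat P8
  -> R4 @ bar 1 tick 0 v(0, 1): C4/F4 P4 untreated
  -> R4 @ bar 2 tick 2 v(0, 1): D4/E5 M2 untreated
  -> R4 @ bar 4 tick 0 v(0, 1): B3/A4 m7 untreated
  -> R4 @ bar 4 tick 2 v(0, 1): B3/F4 TT untreated
  -> R4 @ bar 5 tick 0 v(0, 1): C4/F4 P4 untreated
  -> R4 @ bar 5 tick 2 v(0, 1): C4/D4 M2 untreated
  -> R4 @ bar 7 tick 0 v(0, 1): B3/F4 TT untreated
  -> R8 @ bar 7 tick 0 v(0, 1): penult TT not 3rd/6th

(1, 0, R4, (0, 1))
(2, 2, R4, (0, 1))
(4, 0, R4, (0, 1))
(4, 2, R4, (0, 1))
(5, 0, R4, (0, 1))
(5, 2, R4, (0, 1))
(7, 0, R4, (0, 1))
(7, 0, R8, (0, 1))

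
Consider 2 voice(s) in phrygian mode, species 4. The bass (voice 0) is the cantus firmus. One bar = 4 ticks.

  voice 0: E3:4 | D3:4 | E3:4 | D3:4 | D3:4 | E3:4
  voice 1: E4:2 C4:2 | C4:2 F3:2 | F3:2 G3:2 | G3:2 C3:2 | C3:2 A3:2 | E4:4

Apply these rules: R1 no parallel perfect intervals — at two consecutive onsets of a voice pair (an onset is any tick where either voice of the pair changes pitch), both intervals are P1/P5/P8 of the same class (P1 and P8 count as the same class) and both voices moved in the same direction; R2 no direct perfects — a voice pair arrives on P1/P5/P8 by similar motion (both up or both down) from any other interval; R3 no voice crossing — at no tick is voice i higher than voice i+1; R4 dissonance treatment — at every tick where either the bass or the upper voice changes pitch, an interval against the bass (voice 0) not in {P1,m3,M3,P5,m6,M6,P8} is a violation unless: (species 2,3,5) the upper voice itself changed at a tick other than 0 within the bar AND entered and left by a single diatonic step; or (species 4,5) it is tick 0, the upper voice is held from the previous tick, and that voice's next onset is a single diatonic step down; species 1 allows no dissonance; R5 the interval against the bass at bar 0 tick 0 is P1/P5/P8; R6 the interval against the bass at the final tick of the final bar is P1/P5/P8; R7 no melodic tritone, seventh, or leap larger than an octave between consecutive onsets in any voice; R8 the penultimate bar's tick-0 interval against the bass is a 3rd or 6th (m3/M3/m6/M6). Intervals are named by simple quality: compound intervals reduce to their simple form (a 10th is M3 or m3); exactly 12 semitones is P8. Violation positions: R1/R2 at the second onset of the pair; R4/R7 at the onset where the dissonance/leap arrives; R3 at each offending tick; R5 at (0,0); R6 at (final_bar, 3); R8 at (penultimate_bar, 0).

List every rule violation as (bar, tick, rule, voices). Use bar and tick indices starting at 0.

bar 0: v0=E3 v1=E4 downbeat P8
bar 1: v0=D3 v1=C4 downbeat m7
bar 2: v0=E3 v1=F3 downbeat m2
bar 3: v0=D3 v1=G3 downbeat P4
bar 4: v0=D3 v1=C3 downbeat M2
bar 5: v0=E3 v1=E4 downbeat P8
  -> R4 @ bar 1 tick 0 v(0, 1): D3/C4 m7 untreated
  -> R4 @ bar 2 tick 0 v(0, 1): E3/F3 m2 untreated
  -> R4 @ bar 3 tick 0 v(0, 1): D3/G3 P4 untreated
  -> R3 @ bar 3 tick 2 v(0, 1): D3 above C3
  -> R4 @ bar 3 tick 2 v(0, 1): D3/C3 M2 untreated
  -> R3 @ bar 3 tick 3 v(0, 1): D3 above C3
  -> R3 @ bar 4 tick 0 v(0, 1): D3 above C3
  -> R8 @ bar 4 tick 0 v(0, 1): penult M2 not 3rd/6th
  -> R3 @ bar 4 tick 1 v(0, 1): D3 above C3
  -> R2 @ bar 5 tick 0 v(0, 1): D3/A3 P5 -> E3/E4 P8 similar

(1, 0, R4, (0, 1))
(2, 0, R4, (0, 1))
(3, 0, R4, (0, 1))
(3, 2, R3, (0, 1))
(3, 2, R4, (0, 1))
(3, 3, R3, (0, 1))
(4, 0, R3, (0, 1))
(4, 0, R8, (0, 1))
(4, 1, R3, (0, 1))
(5, 0, R2, (0, 1))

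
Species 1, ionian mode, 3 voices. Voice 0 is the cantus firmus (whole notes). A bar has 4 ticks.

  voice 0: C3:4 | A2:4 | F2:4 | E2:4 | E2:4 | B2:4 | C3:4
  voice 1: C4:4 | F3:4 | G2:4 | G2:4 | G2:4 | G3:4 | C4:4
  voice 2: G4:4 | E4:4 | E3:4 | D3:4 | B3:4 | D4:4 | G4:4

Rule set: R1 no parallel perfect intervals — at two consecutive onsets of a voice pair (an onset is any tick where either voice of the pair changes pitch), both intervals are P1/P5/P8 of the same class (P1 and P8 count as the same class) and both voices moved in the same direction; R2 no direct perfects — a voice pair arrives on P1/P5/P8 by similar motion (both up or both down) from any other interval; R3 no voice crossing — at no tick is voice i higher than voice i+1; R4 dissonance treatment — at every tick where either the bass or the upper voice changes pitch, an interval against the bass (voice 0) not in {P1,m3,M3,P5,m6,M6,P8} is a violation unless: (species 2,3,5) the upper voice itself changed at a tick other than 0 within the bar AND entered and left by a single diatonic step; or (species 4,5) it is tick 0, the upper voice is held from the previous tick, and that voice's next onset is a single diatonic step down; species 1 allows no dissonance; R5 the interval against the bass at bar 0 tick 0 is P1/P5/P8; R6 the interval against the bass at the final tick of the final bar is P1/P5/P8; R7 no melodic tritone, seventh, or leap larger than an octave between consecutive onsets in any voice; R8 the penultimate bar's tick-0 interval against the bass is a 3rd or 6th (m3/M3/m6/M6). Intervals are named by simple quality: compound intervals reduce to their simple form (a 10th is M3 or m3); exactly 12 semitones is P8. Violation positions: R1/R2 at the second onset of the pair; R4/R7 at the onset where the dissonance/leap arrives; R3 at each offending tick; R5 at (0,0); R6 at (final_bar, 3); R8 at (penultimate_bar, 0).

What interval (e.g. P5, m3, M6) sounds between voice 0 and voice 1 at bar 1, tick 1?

m6

voice 0=A2 voice 1=F3 -> m6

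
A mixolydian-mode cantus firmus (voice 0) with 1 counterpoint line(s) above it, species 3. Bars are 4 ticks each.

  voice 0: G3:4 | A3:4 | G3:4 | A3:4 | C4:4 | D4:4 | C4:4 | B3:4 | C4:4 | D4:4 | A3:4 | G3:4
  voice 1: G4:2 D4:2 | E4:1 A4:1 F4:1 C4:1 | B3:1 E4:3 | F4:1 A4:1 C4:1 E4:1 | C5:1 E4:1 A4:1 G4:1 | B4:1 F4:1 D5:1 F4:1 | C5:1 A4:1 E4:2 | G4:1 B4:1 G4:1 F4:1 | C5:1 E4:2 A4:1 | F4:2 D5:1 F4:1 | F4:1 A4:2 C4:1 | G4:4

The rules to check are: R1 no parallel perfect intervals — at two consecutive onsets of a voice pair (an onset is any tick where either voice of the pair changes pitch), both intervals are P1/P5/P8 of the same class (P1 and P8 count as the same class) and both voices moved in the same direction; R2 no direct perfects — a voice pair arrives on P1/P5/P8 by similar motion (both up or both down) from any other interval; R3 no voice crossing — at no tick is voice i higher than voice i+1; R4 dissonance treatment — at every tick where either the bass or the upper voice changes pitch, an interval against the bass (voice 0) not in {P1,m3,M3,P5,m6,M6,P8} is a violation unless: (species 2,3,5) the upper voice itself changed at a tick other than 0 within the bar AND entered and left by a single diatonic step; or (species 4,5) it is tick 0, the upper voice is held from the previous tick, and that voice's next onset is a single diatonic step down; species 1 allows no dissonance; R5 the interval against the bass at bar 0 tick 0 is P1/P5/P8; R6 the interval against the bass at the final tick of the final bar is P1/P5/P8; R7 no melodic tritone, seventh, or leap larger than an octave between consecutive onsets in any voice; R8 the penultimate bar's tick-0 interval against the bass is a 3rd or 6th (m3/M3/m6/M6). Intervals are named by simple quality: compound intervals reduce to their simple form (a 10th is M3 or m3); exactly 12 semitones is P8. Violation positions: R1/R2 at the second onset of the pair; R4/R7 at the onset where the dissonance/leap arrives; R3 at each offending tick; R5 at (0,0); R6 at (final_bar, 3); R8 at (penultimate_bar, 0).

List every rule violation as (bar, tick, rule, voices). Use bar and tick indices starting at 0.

(1, 0, R1, (0, 1))
(4, 0, R2, (0, 1))
(5, 1, R7, (1,))
(7, 3, R4, (0, 1))
(8, 0, R2, (0, 1))

bar 0: v0=G3 v1=G4 downbeat P8
bar 1: v0=A3 v1=E4 downbeat P5
bar 2: v0=G3 v1=B3 downbeat M3
bar 3: v0=A3 v1=F4 downbeat m6
bar 4: v0=C4 v1=C5 downbeat P8
bar 5: v0=D4 v1=B4 downbeat M6
bar 6: v0=C4 v1=C5 downbeat P8
bar 7: v0=B3 v1=G4 downbeat m6
bar 8: v0=C4 v1=C5 downbeat P8
bar 9: v0=D4 v1=F4 downbeat m3
bar 10: v0=A3 v1=F4 downbeat m6
bar 11: v0=G3 v1=G4 downbeat P8
  -> R1 @ bar 1 tick 0 v(0, 1): G3/D4 P5 -> A3/E4 P5 similar
  -> R2 @ bar 4 tick 0 v(0, 1): A3/E4 P5 -> C4/C5 P8 similar
  -> R7 @ bar 5 tick 1 v(1,): B4->F4 leap 6st
  -> R4 @ bar 7 tick 3 v(0, 1): B3/F4 TT untreated
  -> R2 @ bar 8 tick 0 v(0, 1): B3/F4 TT -> C4/C5 P8 similar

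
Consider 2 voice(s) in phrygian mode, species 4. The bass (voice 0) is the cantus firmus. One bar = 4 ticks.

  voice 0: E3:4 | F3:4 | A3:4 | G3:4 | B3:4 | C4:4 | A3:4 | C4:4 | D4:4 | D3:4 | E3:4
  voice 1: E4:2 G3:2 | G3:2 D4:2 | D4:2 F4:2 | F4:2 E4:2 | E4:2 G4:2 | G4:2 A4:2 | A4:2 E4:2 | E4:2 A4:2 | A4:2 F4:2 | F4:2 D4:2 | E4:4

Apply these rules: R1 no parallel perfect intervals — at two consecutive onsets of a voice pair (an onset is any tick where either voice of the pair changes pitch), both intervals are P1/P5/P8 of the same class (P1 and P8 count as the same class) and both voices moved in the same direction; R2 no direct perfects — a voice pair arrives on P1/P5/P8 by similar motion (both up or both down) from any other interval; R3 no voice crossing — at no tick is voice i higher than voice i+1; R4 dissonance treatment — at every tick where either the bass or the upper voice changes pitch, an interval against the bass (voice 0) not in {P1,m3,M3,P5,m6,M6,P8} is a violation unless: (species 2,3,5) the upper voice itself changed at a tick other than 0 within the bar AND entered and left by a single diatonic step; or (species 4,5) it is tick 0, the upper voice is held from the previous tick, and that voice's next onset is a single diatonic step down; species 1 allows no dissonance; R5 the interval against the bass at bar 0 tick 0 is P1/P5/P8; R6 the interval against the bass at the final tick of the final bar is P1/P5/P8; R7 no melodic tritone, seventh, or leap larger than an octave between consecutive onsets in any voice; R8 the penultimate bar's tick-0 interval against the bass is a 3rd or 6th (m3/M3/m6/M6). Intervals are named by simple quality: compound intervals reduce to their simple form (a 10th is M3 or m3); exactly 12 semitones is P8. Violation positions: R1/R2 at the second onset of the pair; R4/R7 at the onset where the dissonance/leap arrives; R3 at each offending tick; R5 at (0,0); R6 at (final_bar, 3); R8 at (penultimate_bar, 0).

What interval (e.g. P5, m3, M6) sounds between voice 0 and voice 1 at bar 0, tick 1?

voice 0=E3 voice 1=E4 -> P8

P8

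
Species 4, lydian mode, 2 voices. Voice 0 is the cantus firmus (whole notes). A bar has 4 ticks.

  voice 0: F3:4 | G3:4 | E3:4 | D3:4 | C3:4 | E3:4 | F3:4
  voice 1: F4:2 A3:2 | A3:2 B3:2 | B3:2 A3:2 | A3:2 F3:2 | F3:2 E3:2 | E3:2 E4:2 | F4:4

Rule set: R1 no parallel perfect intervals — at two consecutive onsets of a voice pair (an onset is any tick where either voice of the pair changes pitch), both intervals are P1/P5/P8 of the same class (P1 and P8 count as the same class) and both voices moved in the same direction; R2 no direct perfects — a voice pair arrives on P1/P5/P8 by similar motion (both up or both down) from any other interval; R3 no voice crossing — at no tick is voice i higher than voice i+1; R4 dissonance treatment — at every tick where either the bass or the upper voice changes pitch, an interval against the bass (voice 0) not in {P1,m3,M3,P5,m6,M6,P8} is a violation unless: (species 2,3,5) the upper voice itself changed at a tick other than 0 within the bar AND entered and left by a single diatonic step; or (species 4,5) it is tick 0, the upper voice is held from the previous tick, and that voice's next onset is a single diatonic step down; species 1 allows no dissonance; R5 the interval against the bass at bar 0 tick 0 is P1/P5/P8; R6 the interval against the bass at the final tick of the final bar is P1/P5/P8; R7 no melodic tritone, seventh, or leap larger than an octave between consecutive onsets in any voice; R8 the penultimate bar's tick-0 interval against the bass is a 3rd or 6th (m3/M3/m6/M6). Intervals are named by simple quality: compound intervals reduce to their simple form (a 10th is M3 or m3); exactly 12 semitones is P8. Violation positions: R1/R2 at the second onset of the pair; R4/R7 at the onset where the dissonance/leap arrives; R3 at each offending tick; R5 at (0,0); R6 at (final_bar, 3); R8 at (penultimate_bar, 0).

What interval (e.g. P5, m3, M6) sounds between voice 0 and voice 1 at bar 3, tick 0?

P5

voice 0=D3 voice 1=A3 -> P5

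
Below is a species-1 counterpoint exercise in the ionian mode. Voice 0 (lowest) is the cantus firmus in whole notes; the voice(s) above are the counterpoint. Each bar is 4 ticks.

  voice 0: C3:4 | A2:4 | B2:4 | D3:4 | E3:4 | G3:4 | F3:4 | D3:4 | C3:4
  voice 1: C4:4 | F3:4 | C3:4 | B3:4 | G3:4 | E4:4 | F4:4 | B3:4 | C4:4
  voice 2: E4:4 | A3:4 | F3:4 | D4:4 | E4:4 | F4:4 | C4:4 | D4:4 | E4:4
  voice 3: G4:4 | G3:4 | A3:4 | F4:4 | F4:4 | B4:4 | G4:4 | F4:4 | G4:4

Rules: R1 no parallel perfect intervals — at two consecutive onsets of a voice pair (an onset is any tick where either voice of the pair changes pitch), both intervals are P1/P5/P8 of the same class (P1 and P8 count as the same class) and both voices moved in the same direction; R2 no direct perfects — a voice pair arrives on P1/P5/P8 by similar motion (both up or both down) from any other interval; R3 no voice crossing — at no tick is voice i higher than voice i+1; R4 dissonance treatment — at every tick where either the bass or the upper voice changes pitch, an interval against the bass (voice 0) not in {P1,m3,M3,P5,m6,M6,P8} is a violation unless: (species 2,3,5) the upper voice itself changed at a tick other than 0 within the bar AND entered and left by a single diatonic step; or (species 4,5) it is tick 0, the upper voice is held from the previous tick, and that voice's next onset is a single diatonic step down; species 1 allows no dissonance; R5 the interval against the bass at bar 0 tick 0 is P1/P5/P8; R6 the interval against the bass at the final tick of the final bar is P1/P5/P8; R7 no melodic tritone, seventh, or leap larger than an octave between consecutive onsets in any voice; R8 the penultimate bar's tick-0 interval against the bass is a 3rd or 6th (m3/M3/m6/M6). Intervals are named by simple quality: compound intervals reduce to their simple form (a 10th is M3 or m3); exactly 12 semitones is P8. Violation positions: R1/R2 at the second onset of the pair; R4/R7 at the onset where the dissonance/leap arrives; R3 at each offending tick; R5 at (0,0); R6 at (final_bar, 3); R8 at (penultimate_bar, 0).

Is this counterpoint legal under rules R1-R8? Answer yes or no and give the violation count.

No (28 violations)

bar 0: v0=C3 v1=C4 v2=E4 v3=G4 (P5)
bar 1: v0=A2 v1=F3 v2=A3 v3=G3 (m7)
bar 2: v0=B2 v1=C3 v2=F3 v3=A3 (m7)
bar 3: v0=D3 v1=B3 v2=D4 v3=F4 (m3)
bar 4: v0=E3 v1=G3 v2=E4 v3=F4 (m2)
bar 5: v0=G3 v1=E4 v2=F4 v3=B4 (M3)
bar 6: v0=F3 v1=F4 v2=C4 v3=G4 (M2)
bar 7: v0=D3 v1=B3 v2=D4 v3=F4 (m3)
bar 8: v0=C3 v1=C4 v2=E4 v3=G4 (P5)
  R5 @ bar0.0: opens on M3
  R2 @ bar1.0: C3/E4 M3 -> A2/A3 P8 similar
  R3 @ bar1.0: A3 above G3
  R4 @ bar1.0: A2/G3 m7 untreated
  R3 @ bar1.1: A3 above G3
  R3 @ bar1.2: A3 above G3
  R3 @ bar1.3: A3 above G3
  R4 @ bar2.0: B2/C3 m2 untreated
  R4 @ bar2.0: B2/F3 TT untreated
  R4 @ bar2.0: B2/A3 m7 untreated
  R2 @ bar3.0: B2/F3 TT -> D3/D4 P8 similar
  R7 @ bar3.0: C3->B3 leap 11st
  R1 @ bar4.0: D3/D4 P8 -> E3/E4 P8 similar
  R4 @ bar4.0: E3/F4 m2 untreated
  R2 @ bar5.0: G3/F4 m7 -> E4/B4 P5 similar
  R4 @ bar5.0: G3/F4 m7 untreated
  R7 @ bar5.0: F4->B4 leap 6st
  R2 @ bar6.0: G3/F4 m7 -> F3/C4 P5 similar
  R2 @ bar6.0: F4/B4 TT -> C4/G4 P5 similar
  R3 @ bar6.0: F4 above C4
  R4 @ bar6.0: F3/G4 M2 untreated
  R3 @ bar6.1: F4 above C4
  R3 @ bar6.2: F4 above C4
  R3 @ bar6.3: F4 above C4
  R7 @ bar7.0: F4->B3 leap 6st
  R8 @ bar7.0: penult P8 not 3rd/6th
  R2 @ bar8.0: B3/F4 TT -> C4/G4 P5 similar
  R6 @ bar8.3: closes on M3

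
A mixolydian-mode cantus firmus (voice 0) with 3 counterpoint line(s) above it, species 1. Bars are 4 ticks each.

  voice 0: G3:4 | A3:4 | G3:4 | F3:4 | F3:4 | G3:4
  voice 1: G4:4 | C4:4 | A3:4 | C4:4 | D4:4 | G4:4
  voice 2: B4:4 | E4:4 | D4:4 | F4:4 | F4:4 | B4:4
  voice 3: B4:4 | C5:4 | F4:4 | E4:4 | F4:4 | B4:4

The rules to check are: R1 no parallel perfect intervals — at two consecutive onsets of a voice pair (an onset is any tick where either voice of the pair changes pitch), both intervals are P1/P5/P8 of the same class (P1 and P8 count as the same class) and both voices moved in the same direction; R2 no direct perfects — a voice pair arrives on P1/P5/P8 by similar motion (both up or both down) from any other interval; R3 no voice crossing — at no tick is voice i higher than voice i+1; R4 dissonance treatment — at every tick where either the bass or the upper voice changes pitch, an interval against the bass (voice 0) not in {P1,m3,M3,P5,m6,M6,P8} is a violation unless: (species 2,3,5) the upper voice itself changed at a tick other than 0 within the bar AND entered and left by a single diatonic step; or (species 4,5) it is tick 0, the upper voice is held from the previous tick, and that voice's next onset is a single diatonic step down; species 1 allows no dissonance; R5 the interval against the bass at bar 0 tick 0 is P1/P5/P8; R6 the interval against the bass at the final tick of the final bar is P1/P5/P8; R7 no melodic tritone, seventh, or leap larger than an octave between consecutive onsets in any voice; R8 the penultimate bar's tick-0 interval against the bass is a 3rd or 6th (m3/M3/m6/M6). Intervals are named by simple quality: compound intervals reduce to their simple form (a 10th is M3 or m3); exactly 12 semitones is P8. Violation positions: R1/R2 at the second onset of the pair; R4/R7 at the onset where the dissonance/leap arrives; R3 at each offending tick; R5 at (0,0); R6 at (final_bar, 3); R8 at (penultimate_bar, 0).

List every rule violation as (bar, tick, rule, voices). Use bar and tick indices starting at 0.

bar 0: v0=G3 v1=G4 v2=B4 v3=B4 downbeat M3
bar 1: v0=A3 v1=C4 v2=E4 v3=C5 downbeat m3
bar 2: v0=G3 v1=A3 v2=D4 v3=F4 downbeat m7
bar 3: v0=F3 v1=C4 v2=F4 v3=E4 downbeat M7
bar 4: v0=F3 v1=D4 v2=F4 v3=F4 downbeat P8
bar 5: v0=G3 v1=G4 v2=B4 v3=B4 downbeat M3
  -> R5 @ bar 0 tick 0 v(0, 2): opens on M3
  -> R5 @ bar 0 tick 0 v(0, 3): opens on M3
  -> R1 @ bar 2 tick 0 v(0, 2): A3/E4 P5 -> G3/D4 P5 similar
  -> R4 @ bar 2 tick 0 v(0, 1): G3/A3 M2 untreated
  -> R4 @ bar 2 tick 0 v(0, 3): G3/F4 m7 untreated
  -> R3 @ bar 3 tick 0 v(2, 3): F4 above E4
  -> R4 @ bar 3 tick 0 v(0, 3): F3/E4 M7 untreated
  -> R3 @ bar 3 tick 1 v(2, 3): F4 above E4
  -> R3 @ bar 3 tick 2 v(2, 3): F4 above E4
  -> R3 @ bar 3 tick 3 v(2, 3): F4 above E4
  -> R8 @ bar 4 tick 0 v(0, 2): penult P8 not 3rd/6th
  -> R8 @ bar 4 tick 0 v(0, 3): penult P8 not 3rd/6th
  -> R1 @ bar 5 tick 0 v(2, 3): F4/F4 P1 -> B4/B4 P1 similar
  -> R2 @ bar 5 tick 0 v(0, 1): F3/D4 M6 -> G3/G4 P8 similar
  -> R7 @ bar 5 tick 0 v(2,): F4->B4 leap 6st
  -> R7 @ bar 5 tick 0 v(3,): F4->B4 leap 6st
  -> R6 @ bar 5 tick 3 v(0, 2): closes on M3
  -> R6 @ bar 5 tick 3 v(0, 3): closes on M3

(0, 0, R5, (0, 2))
(0, 0, R5, (0, 3))
(2, 0, R1, (0, 2))
(2, 0, R4, (0, 1))
(2, 0, R4, (0, 3))
(3, 0, R3, (2, 3))
(3, 0, R4, (0, 3))
(3, 1, R3, (2, 3))
(3, 2, R3, (2, 3))
(3, 3, R3, (2, 3))
(4, 0, R8, (0, 2))
(4, 0, R8, (0, 3))
(5, 0, R1, (2, 3))
(5, 0, R2, (0, 1))
(5, 0, R7, (2,))
(5, 0, R7, (3,))
(5, 3, R6, (0, 2))
(5, 3, R6, (0, 3))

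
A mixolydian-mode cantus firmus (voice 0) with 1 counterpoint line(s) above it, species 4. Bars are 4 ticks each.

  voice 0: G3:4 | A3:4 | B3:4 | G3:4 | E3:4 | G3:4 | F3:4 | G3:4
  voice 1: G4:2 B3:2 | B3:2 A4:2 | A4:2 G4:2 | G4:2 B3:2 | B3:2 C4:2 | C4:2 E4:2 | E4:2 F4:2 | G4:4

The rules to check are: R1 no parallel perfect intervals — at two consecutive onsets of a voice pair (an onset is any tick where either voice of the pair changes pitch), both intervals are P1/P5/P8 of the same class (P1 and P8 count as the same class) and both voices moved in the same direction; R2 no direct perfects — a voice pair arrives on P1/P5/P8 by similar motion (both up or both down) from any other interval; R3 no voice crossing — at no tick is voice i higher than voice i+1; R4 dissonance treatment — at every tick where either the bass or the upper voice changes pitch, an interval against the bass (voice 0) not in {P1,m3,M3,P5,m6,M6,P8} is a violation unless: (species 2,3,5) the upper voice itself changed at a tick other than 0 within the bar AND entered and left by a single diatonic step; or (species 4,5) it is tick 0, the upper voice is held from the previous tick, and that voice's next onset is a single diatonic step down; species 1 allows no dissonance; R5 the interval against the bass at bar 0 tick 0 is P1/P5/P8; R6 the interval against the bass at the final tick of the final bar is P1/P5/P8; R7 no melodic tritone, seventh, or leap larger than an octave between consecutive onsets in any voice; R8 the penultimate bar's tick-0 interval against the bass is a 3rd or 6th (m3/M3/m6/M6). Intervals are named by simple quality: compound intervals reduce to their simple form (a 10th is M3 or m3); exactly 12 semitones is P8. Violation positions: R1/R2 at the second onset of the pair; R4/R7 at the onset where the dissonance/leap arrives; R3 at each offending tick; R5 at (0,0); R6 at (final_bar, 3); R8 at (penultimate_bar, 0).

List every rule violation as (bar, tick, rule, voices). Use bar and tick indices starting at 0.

(1, 0, R4, (0, 1))
(1, 2, R7, (1,))
(5, 0, R4, (0, 1))
(6, 0, R4, (0, 1))
(6, 0, R8, (0, 1))
(7, 0, R1, (0, 1))

bar 0: v0=G3 v1=G4 downbeat P8
bar 1: v0=A3 v1=B3 downbeat M2
bar 2: v0=B3 v1=A4 downbeat m7
bar 3: v0=G3 v1=G4 downbeat P8
bar 4: v0=E3 v1=B3 downbeat P5
bar 5: v0=G3 v1=C4 downbeat P4
bar 6: v0=F3 v1=E4 downbeat M7
bar 7: v0=G3 v1=G4 downbeat P8
  -> R4 @ bar 1 tick 0 v(0, 1): A3/B3 M2 untreated
  -> R7 @ bar 1 tick 2 v(1,): B3->A4 leap 10st
  -> R4 @ bar 5 tick 0 v(0, 1): G3/C4 P4 untreated
  -> R4 @ bar 6 tick 0 v(0, 1): F3/E4 M7 untreated
  -> R8 @ bar 6 tick 0 v(0, 1): penult M7 not 3rd/6th
  -> R1 @ bar 7 tick 0 v(0, 1): F3/F4 P8 -> G3/G4 P8 similar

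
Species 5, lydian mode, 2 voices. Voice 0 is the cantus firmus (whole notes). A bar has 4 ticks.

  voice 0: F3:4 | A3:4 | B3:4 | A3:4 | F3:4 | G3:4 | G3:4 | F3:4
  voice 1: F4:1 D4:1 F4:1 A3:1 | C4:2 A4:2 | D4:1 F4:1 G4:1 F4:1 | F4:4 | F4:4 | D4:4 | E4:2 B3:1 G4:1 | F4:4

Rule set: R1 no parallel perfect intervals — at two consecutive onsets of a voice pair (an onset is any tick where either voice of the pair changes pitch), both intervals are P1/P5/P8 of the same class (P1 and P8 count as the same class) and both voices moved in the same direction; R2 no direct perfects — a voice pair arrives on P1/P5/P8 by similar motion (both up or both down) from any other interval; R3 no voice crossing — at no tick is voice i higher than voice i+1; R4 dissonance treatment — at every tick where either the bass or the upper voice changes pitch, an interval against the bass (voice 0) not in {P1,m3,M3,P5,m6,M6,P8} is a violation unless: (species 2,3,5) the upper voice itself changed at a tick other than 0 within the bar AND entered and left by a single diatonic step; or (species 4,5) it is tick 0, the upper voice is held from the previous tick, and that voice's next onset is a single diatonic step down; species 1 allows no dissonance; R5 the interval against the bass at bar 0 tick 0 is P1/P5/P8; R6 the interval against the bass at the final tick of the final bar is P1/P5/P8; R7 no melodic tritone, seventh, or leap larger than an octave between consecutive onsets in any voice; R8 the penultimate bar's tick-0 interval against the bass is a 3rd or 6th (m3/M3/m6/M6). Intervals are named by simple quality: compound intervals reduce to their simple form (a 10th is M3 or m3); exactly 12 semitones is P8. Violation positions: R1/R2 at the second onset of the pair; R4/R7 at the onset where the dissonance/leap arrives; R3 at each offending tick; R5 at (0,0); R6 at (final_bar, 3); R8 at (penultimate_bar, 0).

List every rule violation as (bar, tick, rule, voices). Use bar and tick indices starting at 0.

(2, 1, R4, (0, 1))
(2, 3, R4, (0, 1))
(7, 0, R1, (0, 1))

bar 0: v0=F3 v1=F4 downbeat P8
bar 1: v0=A3 v1=C4 downbeat m3
bar 2: v0=B3 v1=D4 downbeat m3
bar 3: v0=A3 v1=F4 downbeat m6
bar 4: v0=F3 v1=F4 downbeat P8
bar 5: v0=G3 v1=D4 downbeat P5
bar 6: v0=G3 v1=E4 downbeat M6
bar 7: v0=F3 v1=F4 downbeat P8
  -> R4 @ bar 2 tick 1 v(0, 1): B3/F4 TT untreated
  -> R4 @ bar 2 tick 3 v(0, 1): B3/F4 TT untreated
  -> R1 @ bar 7 tick 0 v(0, 1): G3/G4 P8 -> F3/F4 P8 similar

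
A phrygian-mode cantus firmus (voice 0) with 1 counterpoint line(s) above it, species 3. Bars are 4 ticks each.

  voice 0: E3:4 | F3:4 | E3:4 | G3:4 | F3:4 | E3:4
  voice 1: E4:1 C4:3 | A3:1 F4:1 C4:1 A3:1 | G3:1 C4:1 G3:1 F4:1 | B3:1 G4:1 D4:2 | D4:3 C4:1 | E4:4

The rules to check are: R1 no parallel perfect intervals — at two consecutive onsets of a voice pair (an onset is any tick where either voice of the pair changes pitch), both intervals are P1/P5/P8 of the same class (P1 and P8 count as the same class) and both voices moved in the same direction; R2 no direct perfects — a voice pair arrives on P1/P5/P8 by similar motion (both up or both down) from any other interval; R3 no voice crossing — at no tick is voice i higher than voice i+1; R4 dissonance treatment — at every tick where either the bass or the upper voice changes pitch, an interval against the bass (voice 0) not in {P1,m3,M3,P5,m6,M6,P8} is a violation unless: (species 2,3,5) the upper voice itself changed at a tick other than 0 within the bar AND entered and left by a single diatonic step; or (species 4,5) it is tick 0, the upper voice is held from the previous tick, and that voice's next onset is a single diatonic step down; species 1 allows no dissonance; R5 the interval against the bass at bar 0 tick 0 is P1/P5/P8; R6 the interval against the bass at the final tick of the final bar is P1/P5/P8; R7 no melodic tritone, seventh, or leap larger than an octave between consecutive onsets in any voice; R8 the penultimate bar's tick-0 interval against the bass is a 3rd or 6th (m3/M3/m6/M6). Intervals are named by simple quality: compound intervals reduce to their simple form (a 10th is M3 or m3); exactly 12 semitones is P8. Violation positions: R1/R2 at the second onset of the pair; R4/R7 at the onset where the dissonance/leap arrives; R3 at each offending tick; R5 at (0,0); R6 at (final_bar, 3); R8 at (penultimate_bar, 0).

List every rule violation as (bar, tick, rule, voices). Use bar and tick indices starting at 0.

(2, 3, R4, (0, 1))
(2, 3, R7, (1,))
(3, 0, R7, (1,))

bar 0: v0=E3 v1=E4 downbeat P8
bar 1: v0=F3 v1=A3 downbeat M3
bar 2: v0=E3 v1=G3 downbeat m3
bar 3: v0=G3 v1=B3 downbeat M3
bar 4: v0=F3 v1=D4 downbeat M6
bar 5: v0=E3 v1=E4 downbeat P8
  -> R4 @ bar 2 tick 3 v(0, 1): E3/F4 m2 untreated
  -> R7 @ bar 2 tick 3 v(1,): G3->F4 leap 10st
  -> R7 @ bar 3 tick 0 v(1,): F4->B3 leap 6st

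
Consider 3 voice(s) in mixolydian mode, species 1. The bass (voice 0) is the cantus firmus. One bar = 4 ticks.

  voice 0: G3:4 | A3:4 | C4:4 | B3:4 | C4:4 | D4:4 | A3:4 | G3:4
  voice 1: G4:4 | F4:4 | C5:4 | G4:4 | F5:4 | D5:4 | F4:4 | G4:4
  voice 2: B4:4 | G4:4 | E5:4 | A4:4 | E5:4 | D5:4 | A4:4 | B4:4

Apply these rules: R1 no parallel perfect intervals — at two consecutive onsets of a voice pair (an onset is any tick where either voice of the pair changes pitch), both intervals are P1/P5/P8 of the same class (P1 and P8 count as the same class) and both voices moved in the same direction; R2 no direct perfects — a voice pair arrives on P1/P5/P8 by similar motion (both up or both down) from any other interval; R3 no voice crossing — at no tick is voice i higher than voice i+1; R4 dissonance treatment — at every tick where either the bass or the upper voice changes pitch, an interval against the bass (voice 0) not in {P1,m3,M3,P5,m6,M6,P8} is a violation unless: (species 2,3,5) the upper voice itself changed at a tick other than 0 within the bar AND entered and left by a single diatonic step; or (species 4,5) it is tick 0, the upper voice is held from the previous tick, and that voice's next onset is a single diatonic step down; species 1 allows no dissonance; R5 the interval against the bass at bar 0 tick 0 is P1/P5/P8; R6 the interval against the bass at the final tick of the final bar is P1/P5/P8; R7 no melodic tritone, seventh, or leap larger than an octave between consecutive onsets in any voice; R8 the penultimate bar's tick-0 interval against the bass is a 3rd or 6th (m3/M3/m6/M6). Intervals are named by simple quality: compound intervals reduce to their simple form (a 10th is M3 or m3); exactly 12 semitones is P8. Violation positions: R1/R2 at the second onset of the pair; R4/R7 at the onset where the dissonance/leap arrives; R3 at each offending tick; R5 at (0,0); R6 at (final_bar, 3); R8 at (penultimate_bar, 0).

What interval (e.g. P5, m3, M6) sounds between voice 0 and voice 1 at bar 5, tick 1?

voice 0=D4 voice 1=D5 -> P8

P8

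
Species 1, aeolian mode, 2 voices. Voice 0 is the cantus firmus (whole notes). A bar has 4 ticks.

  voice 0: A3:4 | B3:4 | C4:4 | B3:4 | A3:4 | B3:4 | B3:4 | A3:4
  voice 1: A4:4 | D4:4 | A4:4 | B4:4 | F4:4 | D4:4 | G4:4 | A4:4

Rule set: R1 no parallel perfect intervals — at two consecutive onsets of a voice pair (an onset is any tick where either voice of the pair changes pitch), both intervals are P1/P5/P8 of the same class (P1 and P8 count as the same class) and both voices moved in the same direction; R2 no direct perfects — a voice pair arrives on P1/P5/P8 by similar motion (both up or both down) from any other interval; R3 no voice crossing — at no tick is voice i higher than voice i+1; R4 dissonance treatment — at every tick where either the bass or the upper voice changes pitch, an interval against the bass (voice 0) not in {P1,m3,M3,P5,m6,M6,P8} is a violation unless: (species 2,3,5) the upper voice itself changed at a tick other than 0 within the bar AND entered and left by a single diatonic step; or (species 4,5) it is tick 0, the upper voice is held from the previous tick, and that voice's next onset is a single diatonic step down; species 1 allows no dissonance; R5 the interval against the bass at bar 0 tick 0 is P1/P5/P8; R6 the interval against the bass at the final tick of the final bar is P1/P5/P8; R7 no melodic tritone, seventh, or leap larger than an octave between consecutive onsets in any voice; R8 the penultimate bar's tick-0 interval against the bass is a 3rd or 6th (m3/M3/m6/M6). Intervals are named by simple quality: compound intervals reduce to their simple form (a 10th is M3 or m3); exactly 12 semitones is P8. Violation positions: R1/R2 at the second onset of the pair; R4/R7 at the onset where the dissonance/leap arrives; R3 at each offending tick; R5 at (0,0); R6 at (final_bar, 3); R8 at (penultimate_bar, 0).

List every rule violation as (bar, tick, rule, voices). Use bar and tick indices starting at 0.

(4, 0, R7, (1,))

bar 0: v0=A3 v1=A4 downbeat P8
bar 1: v0=B3 v1=D4 downbeat m3
bar 2: v0=C4 v1=A4 downbeat M6
bar 3: v0=B3 v1=B4 downbeat P8
bar 4: v0=A3 v1=F4 downbeat m6
bar 5: v0=B3 v1=D4 downbeat m3
bar 6: v0=B3 v1=G4 downbeat m6
bar 7: v0=A3 v1=A4 downbeat P8
  -> R7 @ bar 4 tick 0 v(1,): B4->F4 leap 6st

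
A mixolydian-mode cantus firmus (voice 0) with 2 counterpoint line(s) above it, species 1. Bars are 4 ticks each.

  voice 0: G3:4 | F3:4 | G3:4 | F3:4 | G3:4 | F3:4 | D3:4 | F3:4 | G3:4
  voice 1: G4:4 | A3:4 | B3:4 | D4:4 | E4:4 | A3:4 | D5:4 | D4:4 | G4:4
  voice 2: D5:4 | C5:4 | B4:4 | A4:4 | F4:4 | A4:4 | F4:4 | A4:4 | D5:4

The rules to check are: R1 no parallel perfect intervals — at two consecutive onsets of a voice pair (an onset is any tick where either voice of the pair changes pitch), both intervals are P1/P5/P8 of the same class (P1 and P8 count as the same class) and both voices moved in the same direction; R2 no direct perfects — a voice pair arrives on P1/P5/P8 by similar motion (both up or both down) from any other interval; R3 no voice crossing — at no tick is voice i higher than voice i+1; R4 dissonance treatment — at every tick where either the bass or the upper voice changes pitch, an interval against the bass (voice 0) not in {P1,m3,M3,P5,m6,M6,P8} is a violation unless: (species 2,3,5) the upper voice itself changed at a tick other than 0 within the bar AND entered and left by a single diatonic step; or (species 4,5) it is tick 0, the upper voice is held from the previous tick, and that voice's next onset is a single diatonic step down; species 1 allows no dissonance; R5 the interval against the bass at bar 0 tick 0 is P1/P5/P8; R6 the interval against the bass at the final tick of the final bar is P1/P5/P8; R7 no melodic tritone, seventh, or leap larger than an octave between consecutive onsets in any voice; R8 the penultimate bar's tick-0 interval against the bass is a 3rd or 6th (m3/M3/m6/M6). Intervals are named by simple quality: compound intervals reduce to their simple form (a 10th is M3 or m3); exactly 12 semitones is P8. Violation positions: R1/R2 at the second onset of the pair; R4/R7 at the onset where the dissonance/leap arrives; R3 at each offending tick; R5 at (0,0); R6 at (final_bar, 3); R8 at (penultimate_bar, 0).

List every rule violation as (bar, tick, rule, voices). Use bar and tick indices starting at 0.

bar 0: v0=G3 v1=G4 v2=D5 downbeat P5
bar 1: v0=F3 v1=A3 v2=C5 downbeat P5
bar 2: v0=G3 v1=B3 v2=B4 downbeat M3
bar 3: v0=F3 v1=D4 v2=A4 downbeat M3
bar 4: v0=G3 v1=E4 v2=F4 downbeat m7
bar 5: v0=F3 v1=A3 v2=A4 downbeat M3
bar 6: v0=D3 v1=D5 v2=F4 downbeat m3
bar 7: v0=F3 v1=D4 v2=A4 downbeat M3
bar 8: v0=G3 v1=G4 v2=D5 downbeat P5
  -> R1 @ bar 1 tick 0 v(0, 2): G3/D5 P5 -> F3/C5 P5 similar
  -> R7 @ bar 1 tick 0 v(1,): G4->A3 leap 10st
  -> R4 @ bar 4 tick 0 v(0, 2): G3/F4 m7 untreated
  -> R3 @ bar 6 tick 0 v(1, 2): D5 above F4
  -> R7 @ bar 6 tick 0 v(1,): A3->D5 leap 17st
  -> R3 @ bar 6 tick 1 v(1, 2): D5 above F4
  -> R3 @ bar 6 tick 2 v(1, 2): D5 above F4
  -> R3 @ bar 6 tick 3 v(1, 2): D5 above F4
  -> R1 @ bar 8 tick 0 v(1, 2): D4/A4 P5 -> G4/D5 P5 similar
  -> R2 @ bar 8 tick 0 v(0, 1): F3/D4 M6 -> G3/G4 P8 similar
  -> R2 @ bar 8 tick 0 v(0, 2): F3/A4 M3 -> G3/D5 P5 similar

(1, 0, R1, (0, 2))
(1, 0, R7, (1,))
(4, 0, R4, (0, 2))
(6, 0, R3, (1, 2))
(6, 0, R7, (1,))
(6, 1, R3, (1, 2))
(6, 2, R3, (1, 2))
(6, 3, R3, (1, 2))
(8, 0, R1, (1, 2))
(8, 0, R2, (0, 1))
(8, 0, R2, (0, 2))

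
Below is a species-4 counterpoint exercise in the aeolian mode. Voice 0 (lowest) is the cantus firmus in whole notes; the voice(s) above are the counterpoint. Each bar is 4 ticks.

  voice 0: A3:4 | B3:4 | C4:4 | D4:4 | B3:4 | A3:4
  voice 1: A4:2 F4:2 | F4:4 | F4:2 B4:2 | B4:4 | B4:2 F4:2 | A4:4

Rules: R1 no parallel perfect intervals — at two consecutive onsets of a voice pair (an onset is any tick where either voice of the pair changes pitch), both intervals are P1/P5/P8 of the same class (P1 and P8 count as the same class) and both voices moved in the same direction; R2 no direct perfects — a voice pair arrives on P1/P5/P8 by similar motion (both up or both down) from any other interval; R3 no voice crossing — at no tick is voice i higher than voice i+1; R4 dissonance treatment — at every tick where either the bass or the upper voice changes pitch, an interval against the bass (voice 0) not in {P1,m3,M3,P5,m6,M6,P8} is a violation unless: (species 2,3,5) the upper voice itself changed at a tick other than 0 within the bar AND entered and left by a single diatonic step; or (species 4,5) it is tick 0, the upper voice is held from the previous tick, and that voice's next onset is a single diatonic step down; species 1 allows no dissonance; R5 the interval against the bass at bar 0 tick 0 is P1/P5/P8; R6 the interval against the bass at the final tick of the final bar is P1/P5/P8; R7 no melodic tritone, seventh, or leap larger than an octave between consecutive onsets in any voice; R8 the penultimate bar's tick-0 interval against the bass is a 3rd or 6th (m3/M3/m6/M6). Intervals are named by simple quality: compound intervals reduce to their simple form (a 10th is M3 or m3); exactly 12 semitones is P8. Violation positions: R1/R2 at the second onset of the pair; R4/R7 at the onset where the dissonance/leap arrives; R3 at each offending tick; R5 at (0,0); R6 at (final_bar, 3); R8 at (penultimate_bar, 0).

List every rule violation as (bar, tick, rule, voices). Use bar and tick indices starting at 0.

bar 0: v0=A3 v1=A4 downbeat P8
bar 1: v0=B3 v1=F4 downbeat TT
bar 2: v0=C4 v1=F4 downbeat P4
bar 3: v0=D4 v1=B4 downbeat M6
bar 4: v0=B3 v1=B4 downbeat P8
bar 5: v0=A3 v1=A4 downbeat P8
  -> R4 @ bar 1 tick 0 v(0, 1): B3/F4 TT untreated
  -> R4 @ bar 2 tick 0 v(0, 1): C4/F4 P4 untreated
  -> R4 @ bar 2 tick 2 v(0, 1): C4/B4 M7 untreated
  -> R7 @ bar 2 tick 2 v(1,): F4->B4 leap 6st
  -> R8 @ bar 4 tick 0 v(0, 1): penult P8 not 3rd/6th
  -> R4 @ bar 4 tick 2 v(0, 1): B3/F4 TT untreated
  -> R7 @ bar 4 tick 2 v(1,): B4->F4 leap 6st

(1, 0, R4, (0, 1))
(2, 0, R4, (0, 1))
(2, 2, R4, (0, 1))
(2, 2, R7, (1,))
(4, 0, R8, (0, 1))
(4, 2, R4, (0, 1))
(4, 2, R7, (1,))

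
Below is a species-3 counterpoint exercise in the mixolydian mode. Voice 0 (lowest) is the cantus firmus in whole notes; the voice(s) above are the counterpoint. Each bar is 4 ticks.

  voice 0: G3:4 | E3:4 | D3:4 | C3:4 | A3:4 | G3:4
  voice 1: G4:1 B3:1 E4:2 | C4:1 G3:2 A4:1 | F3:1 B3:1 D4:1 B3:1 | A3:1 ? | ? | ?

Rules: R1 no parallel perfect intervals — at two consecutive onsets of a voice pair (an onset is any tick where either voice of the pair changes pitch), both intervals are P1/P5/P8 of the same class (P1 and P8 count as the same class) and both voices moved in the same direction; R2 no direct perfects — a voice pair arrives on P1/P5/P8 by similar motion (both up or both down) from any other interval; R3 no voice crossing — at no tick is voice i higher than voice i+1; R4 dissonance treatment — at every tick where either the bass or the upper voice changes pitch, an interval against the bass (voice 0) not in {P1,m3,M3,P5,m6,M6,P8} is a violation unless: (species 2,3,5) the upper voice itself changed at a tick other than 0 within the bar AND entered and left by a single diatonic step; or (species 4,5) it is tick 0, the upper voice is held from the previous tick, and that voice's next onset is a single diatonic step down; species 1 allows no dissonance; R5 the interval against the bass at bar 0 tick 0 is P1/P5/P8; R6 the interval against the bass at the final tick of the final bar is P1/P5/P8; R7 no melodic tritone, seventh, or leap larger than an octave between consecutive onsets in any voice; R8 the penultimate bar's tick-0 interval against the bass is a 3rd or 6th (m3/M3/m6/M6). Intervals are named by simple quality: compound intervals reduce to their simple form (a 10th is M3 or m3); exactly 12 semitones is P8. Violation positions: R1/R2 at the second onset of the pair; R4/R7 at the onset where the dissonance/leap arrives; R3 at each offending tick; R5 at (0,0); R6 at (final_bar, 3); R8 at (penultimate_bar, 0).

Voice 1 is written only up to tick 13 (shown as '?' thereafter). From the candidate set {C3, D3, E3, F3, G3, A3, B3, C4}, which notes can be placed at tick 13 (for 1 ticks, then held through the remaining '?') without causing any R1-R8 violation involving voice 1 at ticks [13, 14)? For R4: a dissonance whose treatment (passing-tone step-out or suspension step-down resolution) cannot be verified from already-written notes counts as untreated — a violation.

{A3, C3, C4, E3, G3}

C3: legal
D3: violates R4
E3: legal
F3: violates R4
G3: legal
A3: legal
B3: violates R4
C4: legal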